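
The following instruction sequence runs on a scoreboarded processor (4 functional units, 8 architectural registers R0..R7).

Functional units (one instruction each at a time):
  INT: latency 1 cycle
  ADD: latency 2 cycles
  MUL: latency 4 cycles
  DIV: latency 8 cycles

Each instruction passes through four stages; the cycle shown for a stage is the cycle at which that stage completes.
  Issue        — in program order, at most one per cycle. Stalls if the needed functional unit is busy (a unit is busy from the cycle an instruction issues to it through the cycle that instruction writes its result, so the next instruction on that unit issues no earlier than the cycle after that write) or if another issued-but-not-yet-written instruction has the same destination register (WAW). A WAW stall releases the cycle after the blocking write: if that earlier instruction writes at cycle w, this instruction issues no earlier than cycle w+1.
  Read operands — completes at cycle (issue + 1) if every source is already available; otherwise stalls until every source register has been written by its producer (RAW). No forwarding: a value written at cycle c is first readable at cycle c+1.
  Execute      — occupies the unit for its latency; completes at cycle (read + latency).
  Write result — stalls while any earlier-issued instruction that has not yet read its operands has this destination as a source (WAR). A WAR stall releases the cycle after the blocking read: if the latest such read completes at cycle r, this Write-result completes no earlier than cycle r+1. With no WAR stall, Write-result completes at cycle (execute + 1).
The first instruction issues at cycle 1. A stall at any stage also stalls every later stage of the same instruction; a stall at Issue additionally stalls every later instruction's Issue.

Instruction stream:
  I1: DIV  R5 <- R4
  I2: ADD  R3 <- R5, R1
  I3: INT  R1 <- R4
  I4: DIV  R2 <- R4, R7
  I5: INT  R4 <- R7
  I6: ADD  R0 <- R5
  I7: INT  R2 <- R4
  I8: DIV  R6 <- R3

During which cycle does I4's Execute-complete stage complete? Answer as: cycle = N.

cycle = 21

cycle 1: issue I1 (DIV)
cycle 2: I1 read-ops; issue I2 (ADD)
cycle 3: issue I3 (INT)
cycle 4: I3 read-ops
cycle 5: I3 finished on INT
cycle 10: I1 finished on DIV
cycle 11: I1→R5
cycle 12: I2 read-ops; issue I4 (DIV)
cycle 13: I3→R1; I4 read-ops
cycle 14: I2 finished on ADD; issue I5 (INT)
cycle 15: I2→R3; I5 read-ops
cycle 16: I5 finished on INT; issue I6 (ADD)
cycle 17: I5→R4; I6 read-ops
cycle 19: I6 finished on ADD
cycle 20: I6→R0
cycle 21: I4 finished on DIV
cycle 22: I4→R2
cycle 23: issue I7 (INT)
cycle 24: I7 read-ops; issue I8 (DIV)
cycle 25: I7 finished on INT; I8 read-ops
cycle 26: I7→R2
cycle 33: I8 finished on DIV
cycle 34: I8→R6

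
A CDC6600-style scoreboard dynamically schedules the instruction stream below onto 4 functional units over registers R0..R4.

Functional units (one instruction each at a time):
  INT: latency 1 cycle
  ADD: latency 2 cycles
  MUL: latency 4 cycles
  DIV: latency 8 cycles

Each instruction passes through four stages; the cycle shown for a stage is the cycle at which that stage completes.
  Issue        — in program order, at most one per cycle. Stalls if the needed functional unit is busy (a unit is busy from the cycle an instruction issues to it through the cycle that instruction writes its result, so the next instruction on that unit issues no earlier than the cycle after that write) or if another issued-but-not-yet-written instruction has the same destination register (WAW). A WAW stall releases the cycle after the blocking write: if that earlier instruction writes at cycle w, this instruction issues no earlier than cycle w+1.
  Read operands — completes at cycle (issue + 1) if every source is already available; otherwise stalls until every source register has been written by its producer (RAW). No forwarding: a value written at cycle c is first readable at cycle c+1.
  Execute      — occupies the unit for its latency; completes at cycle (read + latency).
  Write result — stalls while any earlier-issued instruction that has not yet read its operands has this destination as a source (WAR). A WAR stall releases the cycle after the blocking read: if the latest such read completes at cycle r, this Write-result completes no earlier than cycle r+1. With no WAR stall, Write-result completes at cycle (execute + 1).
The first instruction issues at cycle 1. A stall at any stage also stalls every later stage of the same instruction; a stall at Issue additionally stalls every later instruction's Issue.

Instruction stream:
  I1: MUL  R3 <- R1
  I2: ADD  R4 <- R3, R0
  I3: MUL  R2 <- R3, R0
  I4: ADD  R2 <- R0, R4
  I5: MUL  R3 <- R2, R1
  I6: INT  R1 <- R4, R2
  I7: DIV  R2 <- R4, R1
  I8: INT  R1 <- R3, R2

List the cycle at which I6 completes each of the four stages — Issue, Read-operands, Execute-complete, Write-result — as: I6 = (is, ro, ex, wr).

cycle 1: I1 dispatched to MUL
cycle 2: I1 operands ready | I2 dispatched to ADD
cycle 6: I1 complete
cycle 7: R3←I1
cycle 8: I2 operands ready | I3 dispatched to MUL
cycle 9: I3 operands ready
cycle 10: I2 complete
cycle 11: R4←I2
cycle 13: I3 complete
cycle 14: R2←I3
cycle 15: I4 dispatched to ADD
cycle 16: I4 operands ready | I5 dispatched to MUL
cycle 17: I6 dispatched to INT
cycle 18: I4 complete
cycle 19: R2←I4
cycle 20: I5 operands ready | I6 operands ready | I7 dispatched to DIV
cycle 21: I6 complete
cycle 22: R1←I6
cycle 23: I7 operands ready | I8 dispatched to INT
cycle 24: I5 complete
cycle 25: R3←I5
cycle 31: I7 complete
cycle 32: R2←I7
cycle 33: I8 operands ready
cycle 34: I8 complete
cycle 35: R1←I8

I6 = (17, 20, 21, 22)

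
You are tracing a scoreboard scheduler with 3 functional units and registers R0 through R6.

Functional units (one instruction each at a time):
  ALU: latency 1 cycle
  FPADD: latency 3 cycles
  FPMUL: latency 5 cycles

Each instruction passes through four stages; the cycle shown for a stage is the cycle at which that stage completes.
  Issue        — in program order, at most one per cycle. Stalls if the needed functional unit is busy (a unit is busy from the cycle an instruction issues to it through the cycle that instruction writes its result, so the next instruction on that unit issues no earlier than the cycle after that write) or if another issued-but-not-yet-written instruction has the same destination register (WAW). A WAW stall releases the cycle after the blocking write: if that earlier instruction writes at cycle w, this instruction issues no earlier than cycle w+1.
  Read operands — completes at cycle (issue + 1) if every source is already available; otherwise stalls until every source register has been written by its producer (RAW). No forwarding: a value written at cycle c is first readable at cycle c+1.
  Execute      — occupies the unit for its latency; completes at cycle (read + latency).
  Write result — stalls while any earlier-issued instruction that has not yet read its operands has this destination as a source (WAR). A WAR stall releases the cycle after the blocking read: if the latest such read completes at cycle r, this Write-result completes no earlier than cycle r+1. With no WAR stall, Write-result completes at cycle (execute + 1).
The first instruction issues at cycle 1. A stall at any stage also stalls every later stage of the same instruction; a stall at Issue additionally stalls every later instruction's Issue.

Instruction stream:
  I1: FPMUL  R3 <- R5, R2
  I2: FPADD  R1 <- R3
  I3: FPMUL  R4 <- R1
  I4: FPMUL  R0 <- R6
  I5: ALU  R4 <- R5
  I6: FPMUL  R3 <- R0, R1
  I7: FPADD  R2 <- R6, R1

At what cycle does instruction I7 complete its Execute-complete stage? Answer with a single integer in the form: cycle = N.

cycle = 34

[I1] 1/2/7/8
[I2] 2/9/12/13  (RAW R3: wait I1 write@8)
[I3] 9/14/19/20  (struct: FPMUL busy until I1 writes@8; RAW R1: wait I2 write@13)
[I4] 21/22/27/28  (struct: FPMUL busy until I3 writes@20)
[I5] 22/23/24/25
[I6] 29/30/35/36  (struct: FPMUL busy until I4 writes@28)
[I7] 30/31/34/35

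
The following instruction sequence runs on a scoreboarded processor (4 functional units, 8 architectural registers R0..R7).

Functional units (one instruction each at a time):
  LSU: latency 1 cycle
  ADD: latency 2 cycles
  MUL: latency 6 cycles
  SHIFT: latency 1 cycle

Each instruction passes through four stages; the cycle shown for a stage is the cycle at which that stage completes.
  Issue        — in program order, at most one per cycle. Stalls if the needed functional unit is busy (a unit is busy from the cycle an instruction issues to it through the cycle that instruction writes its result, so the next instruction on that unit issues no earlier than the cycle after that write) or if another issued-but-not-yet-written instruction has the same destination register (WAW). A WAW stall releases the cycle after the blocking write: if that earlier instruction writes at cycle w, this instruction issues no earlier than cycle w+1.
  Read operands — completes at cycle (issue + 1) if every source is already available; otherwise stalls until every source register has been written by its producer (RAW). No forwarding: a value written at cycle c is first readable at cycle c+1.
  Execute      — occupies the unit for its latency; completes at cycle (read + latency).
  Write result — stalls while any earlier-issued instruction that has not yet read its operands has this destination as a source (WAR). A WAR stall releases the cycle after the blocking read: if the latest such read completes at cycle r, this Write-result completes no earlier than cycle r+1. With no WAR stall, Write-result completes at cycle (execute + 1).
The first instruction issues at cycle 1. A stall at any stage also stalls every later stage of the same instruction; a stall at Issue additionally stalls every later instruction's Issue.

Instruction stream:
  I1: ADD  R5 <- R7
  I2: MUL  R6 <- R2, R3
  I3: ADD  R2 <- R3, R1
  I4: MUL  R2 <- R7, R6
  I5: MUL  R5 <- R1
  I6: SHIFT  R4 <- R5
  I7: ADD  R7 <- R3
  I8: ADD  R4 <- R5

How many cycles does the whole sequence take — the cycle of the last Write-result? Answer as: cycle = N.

[1] I1→ADD
[2] I1 RO | I2→MUL
[3] I2 RO
[4] I1 EX
[5] I1 WR R5
[6] I3→ADD
[7] I3 RO
[9] I2 EX | I3 EX
[10] I2 WR R6 | I3 WR R2
[11] I4→MUL
[12] I4 RO
[18] I4 EX
[19] I4 WR R2
[20] I5→MUL
[21] I5 RO | I6→SHIFT
[22] I7→ADD
[23] I7 RO
[25] I7 EX
[26] I7 WR R7
[27] I5 EX
[28] I5 WR R5
[29] I6 RO
[30] I6 EX
[31] I6 WR R4
[32] I8→ADD
[33] I8 RO
[35] I8 EX
[36] I8 WR R4

cycle = 36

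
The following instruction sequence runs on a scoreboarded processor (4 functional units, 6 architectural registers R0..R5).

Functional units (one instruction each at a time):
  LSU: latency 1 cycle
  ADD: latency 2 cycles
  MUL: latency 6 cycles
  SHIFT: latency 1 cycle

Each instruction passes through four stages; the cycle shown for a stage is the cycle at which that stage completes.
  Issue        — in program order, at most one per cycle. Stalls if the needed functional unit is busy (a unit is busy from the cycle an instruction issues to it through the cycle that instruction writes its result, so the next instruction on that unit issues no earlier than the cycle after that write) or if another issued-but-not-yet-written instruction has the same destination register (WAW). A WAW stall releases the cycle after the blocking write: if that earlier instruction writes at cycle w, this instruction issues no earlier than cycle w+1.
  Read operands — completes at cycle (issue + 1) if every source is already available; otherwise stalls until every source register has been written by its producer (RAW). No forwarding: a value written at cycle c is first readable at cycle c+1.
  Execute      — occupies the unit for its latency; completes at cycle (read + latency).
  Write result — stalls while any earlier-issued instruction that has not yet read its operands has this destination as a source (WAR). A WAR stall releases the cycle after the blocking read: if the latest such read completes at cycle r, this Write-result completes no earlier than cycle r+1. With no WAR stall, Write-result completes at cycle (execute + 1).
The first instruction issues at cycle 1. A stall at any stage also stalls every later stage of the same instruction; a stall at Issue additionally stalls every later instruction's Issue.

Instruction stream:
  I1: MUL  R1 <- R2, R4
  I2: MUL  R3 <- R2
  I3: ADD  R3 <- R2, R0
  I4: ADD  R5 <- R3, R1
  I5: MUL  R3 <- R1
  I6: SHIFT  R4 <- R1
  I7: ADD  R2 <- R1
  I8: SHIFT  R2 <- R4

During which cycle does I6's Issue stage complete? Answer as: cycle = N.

t=1  issue I1 (MUL)
t=2  I1 read-ops
t=8  I1 finished on MUL
t=9  I1→R1
t=10  issue I2 (MUL)
t=11  I2 read-ops
t=17  I2 finished on MUL
t=18  I2→R3
t=19  issue I3 (ADD)
t=20  I3 read-ops
t=22  I3 finished on ADD
t=23  I3→R3
t=24  issue I4 (ADD)
t=25  I4 read-ops, issue I5 (MUL)
t=26  I5 read-ops, issue I6 (SHIFT)
t=27  I4 finished on ADD, I6 read-ops
t=28  I4→R5, I6 finished on SHIFT
t=29  I6→R4, issue I7 (ADD)
t=30  I7 read-ops
t=32  I5 finished on MUL, I7 finished on ADD
t=33  I5→R3, I7→R2
t=34  issue I8 (SHIFT)
t=35  I8 read-ops
t=36  I8 finished on SHIFT
t=37  I8→R2

cycle = 26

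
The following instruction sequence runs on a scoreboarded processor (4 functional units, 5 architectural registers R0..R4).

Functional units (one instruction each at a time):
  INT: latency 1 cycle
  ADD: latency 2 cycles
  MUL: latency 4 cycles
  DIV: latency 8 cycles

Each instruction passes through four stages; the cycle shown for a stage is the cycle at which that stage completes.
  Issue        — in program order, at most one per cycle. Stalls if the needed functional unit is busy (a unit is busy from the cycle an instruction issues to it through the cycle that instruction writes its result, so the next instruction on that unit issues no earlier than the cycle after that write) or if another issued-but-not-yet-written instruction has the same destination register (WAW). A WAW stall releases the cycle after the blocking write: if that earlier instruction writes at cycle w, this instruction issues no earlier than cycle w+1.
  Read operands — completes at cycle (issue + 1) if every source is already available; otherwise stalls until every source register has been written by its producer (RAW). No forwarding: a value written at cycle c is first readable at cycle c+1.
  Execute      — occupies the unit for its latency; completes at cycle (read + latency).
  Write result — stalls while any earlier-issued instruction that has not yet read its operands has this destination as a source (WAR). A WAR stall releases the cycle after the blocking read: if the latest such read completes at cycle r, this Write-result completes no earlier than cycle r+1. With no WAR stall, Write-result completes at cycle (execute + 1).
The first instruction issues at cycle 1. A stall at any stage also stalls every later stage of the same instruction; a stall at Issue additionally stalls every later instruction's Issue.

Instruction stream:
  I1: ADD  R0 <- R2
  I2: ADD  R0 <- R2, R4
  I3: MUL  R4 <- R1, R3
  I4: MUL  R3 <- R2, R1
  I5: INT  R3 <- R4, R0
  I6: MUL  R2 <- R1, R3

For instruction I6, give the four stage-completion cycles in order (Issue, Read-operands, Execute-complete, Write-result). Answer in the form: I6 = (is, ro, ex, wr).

I6 = (22, 25, 29, 30)

I1  is:1  ro:2  ex:4  wr:5
I2  is:6  ro:7  ex:9  wr:10  — struct: ADD busy until I1 writes@5
I3  is:7  ro:8  ex:12  wr:13
I4  is:14  ro:15  ex:19  wr:20  — struct: MUL busy until I3 writes@13
I5  is:21  ro:22  ex:23  wr:24  — WAW R3: wait I4 write@20
I6  is:22  ro:25  ex:29  wr:30  — RAW R3: wait I5 write@24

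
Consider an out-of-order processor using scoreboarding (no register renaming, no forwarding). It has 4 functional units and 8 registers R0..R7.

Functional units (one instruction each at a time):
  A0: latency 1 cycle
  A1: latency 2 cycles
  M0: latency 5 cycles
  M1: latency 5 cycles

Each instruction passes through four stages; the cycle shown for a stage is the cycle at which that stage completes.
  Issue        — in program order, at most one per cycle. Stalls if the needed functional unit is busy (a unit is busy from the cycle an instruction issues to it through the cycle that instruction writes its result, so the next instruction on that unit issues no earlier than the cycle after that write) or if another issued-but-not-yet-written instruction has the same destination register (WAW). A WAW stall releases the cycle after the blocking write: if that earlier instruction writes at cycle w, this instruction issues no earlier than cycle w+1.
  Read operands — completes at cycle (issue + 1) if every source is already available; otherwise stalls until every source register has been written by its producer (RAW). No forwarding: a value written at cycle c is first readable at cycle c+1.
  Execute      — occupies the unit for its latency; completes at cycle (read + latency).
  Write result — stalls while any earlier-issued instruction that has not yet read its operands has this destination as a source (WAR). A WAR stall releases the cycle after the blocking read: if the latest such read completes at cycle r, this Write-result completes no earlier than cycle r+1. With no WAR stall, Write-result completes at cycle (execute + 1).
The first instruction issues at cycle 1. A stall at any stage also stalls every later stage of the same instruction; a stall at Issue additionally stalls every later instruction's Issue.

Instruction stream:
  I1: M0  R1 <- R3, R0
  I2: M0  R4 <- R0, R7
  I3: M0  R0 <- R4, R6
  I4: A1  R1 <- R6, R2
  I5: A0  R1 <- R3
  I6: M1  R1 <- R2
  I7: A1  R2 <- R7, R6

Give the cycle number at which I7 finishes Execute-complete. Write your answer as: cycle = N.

t=1  I1 dispatched to M0
t=2  I1 operands ready
t=7  I1 complete
t=8  R1←I1
t=9  I2 dispatched to M0
t=10  I2 operands ready
t=15  I2 complete
t=16  R4←I2
t=17  I3 dispatched to M0
t=18  I3 operands ready; I4 dispatched to A1
t=19  I4 operands ready
t=21  I4 complete
t=22  R1←I4
t=23  I3 complete; I5 dispatched to A0
t=24  R0←I3; I5 operands ready
t=25  I5 complete
t=26  R1←I5
t=27  I6 dispatched to M1
t=28  I6 operands ready; I7 dispatched to A1
t=29  I7 operands ready
t=31  I7 complete
t=32  R2←I7
t=33  I6 complete
t=34  R1←I6

cycle = 31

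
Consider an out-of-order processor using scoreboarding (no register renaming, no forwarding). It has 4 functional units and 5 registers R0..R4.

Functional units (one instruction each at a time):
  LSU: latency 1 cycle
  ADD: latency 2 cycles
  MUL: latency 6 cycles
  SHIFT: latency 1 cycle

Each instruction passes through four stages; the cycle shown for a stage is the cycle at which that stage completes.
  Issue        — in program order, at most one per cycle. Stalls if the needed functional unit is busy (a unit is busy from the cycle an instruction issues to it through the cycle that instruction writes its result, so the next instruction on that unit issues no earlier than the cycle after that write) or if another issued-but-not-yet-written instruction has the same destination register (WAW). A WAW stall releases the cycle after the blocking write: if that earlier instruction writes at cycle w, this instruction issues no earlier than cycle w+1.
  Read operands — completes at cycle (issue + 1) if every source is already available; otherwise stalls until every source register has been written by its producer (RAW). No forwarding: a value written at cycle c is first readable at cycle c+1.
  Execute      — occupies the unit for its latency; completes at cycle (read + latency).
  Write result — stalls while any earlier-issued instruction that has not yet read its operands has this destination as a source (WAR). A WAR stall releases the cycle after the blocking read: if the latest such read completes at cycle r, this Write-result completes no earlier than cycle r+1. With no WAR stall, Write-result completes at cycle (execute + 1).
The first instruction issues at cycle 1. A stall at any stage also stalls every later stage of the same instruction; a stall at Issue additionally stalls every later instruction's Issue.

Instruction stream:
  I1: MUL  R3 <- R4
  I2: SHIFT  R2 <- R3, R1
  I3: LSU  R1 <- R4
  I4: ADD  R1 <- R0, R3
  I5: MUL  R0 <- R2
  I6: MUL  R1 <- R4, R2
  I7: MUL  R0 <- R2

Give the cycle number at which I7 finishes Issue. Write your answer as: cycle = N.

[1] issue I1 (MUL)
[2] I1 read-ops | issue I2 (SHIFT)
[3] issue I3 (LSU)
[4] I3 read-ops
[5] I3 finished on LSU
[8] I1 finished on MUL
[9] I1→R3
[10] I2 read-ops
[11] I2 finished on SHIFT | I3→R1
[12] I2→R2 | issue I4 (ADD)
[13] I4 read-ops | issue I5 (MUL)
[14] I5 read-ops
[15] I4 finished on ADD
[16] I4→R1
[20] I5 finished on MUL
[21] I5→R0
[22] issue I6 (MUL)
[23] I6 read-ops
[29] I6 finished on MUL
[30] I6→R1
[31] issue I7 (MUL)
[32] I7 read-ops
[38] I7 finished on MUL
[39] I7→R0

cycle = 31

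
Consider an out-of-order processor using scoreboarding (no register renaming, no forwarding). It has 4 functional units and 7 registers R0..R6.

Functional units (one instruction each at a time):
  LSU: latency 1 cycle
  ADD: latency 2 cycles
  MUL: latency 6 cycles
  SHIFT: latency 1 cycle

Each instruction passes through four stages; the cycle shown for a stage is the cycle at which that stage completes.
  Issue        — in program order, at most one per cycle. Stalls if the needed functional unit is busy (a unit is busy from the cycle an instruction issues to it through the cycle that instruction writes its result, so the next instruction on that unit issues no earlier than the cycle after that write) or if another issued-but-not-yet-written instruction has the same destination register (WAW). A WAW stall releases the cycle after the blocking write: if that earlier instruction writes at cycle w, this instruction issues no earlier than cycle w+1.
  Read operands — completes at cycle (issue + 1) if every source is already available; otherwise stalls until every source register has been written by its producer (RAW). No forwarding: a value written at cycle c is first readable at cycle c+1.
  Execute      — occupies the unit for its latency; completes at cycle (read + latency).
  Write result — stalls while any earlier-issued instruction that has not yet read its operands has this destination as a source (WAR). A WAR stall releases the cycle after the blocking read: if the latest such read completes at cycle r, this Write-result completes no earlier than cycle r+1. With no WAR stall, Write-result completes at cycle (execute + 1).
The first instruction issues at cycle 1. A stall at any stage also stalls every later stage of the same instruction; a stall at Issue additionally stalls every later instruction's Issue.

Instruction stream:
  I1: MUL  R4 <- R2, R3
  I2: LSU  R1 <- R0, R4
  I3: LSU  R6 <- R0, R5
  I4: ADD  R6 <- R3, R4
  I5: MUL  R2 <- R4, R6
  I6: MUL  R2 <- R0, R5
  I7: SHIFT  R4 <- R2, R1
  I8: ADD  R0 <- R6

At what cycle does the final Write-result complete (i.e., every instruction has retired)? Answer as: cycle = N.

I1  is:1  ro:2  ex:8  wr:9
I2  is:2  ro:10  ex:11  wr:12  — RAW R4: wait I1 write@9
I3  is:13  ro:14  ex:15  wr:16  — struct: LSU busy until I2 writes@12
I4  is:17  ro:18  ex:20  wr:21  — WAW R6: wait I3 write@16
I5  is:18  ro:22  ex:28  wr:29  — RAW R6: wait I4 write@21
I6  is:30  ro:31  ex:37  wr:38  — struct: MUL busy until I5 writes@29
I7  is:31  ro:39  ex:40  wr:41  — RAW R2: wait I6 write@38
I8  is:32  ro:33  ex:35  wr:36

cycle = 41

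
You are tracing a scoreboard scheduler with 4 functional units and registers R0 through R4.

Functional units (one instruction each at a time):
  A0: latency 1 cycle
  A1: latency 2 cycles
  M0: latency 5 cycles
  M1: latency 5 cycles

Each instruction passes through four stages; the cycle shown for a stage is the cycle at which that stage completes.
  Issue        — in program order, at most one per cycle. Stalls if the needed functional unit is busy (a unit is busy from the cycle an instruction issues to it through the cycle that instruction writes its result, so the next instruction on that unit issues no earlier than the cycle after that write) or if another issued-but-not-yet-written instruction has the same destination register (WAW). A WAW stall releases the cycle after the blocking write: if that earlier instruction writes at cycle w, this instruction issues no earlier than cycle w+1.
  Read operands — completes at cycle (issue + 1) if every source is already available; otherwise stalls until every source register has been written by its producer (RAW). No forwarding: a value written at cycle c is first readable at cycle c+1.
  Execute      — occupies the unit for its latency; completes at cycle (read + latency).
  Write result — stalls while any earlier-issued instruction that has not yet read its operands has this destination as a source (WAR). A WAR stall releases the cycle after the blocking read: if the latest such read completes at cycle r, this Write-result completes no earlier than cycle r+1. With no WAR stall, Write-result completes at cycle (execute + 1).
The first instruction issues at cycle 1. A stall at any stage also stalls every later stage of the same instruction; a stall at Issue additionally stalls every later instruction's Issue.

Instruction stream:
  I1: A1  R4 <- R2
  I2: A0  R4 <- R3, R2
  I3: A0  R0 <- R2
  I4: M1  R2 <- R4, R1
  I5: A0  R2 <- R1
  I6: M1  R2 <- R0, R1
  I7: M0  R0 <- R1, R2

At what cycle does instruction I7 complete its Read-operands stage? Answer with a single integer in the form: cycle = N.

cycle = 31

[I1] 1/2/4/5
[I2] 6/7/8/9  (WAW R4: wait I1 write@5)
[I3] 10/11/12/13  (struct: A0 busy until I2 writes@9)
[I4] 11/12/17/18
[I5] 19/20/21/22  (WAW R2: wait I4 write@18)
[I6] 23/24/29/30  (WAW R2: wait I5 write@22)
[I7] 24/31/36/37  (RAW R2: wait I6 write@30)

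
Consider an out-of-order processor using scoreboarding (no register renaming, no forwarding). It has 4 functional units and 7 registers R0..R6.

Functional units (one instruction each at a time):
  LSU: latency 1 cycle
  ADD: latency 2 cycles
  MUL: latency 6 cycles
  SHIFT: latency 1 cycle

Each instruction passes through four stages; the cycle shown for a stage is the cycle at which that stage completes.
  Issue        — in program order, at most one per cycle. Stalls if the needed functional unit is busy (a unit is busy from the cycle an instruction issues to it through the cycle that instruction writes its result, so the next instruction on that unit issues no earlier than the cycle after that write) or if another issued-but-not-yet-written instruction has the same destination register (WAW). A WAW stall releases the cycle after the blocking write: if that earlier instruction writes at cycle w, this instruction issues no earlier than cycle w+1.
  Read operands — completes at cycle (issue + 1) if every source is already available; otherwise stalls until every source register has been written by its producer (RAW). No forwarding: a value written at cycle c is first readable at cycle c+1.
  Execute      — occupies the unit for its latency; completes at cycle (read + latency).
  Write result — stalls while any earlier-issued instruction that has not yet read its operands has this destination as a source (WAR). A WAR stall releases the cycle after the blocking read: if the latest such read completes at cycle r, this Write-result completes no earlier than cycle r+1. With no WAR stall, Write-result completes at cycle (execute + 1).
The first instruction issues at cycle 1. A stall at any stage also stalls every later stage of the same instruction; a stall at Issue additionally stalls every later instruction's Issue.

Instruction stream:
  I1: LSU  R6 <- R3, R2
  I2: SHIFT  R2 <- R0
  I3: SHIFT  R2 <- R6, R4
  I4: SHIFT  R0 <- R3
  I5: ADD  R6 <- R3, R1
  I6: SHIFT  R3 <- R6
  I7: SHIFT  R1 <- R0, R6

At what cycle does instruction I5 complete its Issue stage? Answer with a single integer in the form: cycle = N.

  I1 | 1 | 2 | 3 | 4
  I2 | 2 | 3 | 4 | 5
  I3 | 6 | 7 | 8 | 9   struct: SHIFT busy until I2 writes@5
  I4 | 10 | 11 | 12 | 13   struct: SHIFT busy until I3 writes@9
  I5 | 11 | 12 | 14 | 15
  I6 | 14 | 16 | 17 | 18   struct: SHIFT busy until I4 writes@13 · RAW R6: wait I5 write@15
  I7 | 19 | 20 | 21 | 22   struct: SHIFT busy until I6 writes@18

cycle = 11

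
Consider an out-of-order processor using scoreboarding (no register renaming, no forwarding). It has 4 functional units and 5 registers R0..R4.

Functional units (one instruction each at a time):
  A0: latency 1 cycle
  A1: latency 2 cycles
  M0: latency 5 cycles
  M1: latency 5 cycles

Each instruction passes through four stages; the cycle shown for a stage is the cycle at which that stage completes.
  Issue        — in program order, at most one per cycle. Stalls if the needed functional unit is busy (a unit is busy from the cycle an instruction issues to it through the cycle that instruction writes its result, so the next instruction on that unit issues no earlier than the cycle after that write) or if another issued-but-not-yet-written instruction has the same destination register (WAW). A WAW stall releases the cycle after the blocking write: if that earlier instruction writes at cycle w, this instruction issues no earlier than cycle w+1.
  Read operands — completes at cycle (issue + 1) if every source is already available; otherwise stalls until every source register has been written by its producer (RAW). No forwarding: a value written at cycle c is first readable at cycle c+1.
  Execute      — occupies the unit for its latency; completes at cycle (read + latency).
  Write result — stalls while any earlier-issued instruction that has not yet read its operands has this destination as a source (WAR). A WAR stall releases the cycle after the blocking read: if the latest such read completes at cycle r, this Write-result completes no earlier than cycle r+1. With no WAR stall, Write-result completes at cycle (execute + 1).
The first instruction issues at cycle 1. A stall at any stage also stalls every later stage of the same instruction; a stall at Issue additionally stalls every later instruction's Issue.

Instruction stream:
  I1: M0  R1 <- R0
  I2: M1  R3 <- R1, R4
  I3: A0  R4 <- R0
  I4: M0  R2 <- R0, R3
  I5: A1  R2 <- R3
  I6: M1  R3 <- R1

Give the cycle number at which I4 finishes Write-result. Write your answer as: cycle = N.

cycle = 22

1) issue 1, read 2, done 7, write 8
2) issue 2, read 9, done 14, write 15  <RAW R1: wait I1 write@8>
3) issue 3, read 4, done 5, write 10  <WAR R4: wait I2 read@9>
4) issue 9, read 16, done 21, write 22  <struct: M0 busy until I1 writes@8 / RAW R3: wait I2 write@15>
5) issue 23, read 24, done 26, write 27  <WAW R2: wait I4 write@22>
6) issue 24, read 25, done 30, write 31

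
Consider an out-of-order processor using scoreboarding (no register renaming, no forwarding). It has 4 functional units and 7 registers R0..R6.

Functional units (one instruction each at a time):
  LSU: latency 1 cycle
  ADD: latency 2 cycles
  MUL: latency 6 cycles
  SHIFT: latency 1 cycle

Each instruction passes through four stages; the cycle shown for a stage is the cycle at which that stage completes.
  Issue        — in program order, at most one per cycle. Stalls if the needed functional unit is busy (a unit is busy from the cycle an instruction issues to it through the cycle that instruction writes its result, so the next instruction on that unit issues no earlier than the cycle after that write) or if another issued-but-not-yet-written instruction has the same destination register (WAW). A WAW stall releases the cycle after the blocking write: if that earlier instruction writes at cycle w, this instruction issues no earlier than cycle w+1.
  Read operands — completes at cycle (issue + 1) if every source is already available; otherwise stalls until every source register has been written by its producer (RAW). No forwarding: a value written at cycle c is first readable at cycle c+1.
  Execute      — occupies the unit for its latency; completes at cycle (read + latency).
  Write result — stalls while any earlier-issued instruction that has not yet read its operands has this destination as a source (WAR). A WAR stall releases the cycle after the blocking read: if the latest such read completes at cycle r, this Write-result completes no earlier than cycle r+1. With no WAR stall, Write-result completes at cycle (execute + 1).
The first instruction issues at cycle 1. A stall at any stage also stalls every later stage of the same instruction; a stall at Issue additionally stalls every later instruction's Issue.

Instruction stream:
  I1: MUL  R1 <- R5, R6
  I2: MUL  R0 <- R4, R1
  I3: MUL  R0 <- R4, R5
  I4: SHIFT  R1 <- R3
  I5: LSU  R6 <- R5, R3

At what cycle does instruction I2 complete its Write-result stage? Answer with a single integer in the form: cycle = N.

[1] I1→MUL
[2] I1 RO
[8] I1 EX
[9] I1 WR R1
[10] I2→MUL
[11] I2 RO
[17] I2 EX
[18] I2 WR R0
[19] I3→MUL
[20] I3 RO, I4→SHIFT
[21] I4 RO, I5→LSU
[22] I4 EX, I5 RO
[23] I4 WR R1, I5 EX
[24] I5 WR R6
[26] I3 EX
[27] I3 WR R0

cycle = 18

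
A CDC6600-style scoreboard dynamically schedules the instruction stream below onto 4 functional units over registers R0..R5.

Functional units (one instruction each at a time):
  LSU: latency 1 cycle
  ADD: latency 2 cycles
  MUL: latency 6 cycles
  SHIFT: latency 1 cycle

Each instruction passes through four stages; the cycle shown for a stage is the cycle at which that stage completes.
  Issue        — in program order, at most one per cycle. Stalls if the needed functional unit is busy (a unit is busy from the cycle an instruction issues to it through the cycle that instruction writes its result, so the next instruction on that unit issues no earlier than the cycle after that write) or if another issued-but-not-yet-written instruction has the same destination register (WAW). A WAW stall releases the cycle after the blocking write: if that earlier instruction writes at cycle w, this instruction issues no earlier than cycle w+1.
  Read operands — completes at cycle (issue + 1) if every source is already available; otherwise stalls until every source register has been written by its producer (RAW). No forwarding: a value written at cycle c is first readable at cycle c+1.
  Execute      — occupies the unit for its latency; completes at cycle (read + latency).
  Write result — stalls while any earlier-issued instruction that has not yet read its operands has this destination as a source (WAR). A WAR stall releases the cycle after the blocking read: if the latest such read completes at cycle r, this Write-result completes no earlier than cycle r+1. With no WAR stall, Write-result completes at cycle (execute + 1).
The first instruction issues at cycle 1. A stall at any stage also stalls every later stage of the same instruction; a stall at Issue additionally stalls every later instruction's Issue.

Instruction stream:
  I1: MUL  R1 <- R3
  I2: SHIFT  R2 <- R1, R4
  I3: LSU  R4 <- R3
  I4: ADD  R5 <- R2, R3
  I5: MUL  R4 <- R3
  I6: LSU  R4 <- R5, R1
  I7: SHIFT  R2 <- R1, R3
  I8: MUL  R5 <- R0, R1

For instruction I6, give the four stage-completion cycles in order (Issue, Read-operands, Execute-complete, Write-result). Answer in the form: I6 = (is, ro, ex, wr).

t=1  I1 issues→MUL
t=2  I1 reads; I2 issues→SHIFT
t=3  I3 issues→LSU
t=4  I3 reads; I4 issues→ADD
t=5  I3 exec-done
t=8  I1 exec-done
t=9  I1 writes R1
t=10  I2 reads
t=11  I2 exec-done; I3 writes R4
t=12  I2 writes R2; I5 issues→MUL
t=13  I4 reads; I5 reads
t=15  I4 exec-done
t=16  I4 writes R5
t=19  I5 exec-done
t=20  I5 writes R4
t=21  I6 issues→LSU
t=22  I6 reads; I7 issues→SHIFT
t=23  I6 exec-done; I7 reads; I8 issues→MUL
t=24  I6 writes R4; I7 exec-done; I8 reads
t=25  I7 writes R2
t=30  I8 exec-done
t=31  I8 writes R5

I6 = (21, 22, 23, 24)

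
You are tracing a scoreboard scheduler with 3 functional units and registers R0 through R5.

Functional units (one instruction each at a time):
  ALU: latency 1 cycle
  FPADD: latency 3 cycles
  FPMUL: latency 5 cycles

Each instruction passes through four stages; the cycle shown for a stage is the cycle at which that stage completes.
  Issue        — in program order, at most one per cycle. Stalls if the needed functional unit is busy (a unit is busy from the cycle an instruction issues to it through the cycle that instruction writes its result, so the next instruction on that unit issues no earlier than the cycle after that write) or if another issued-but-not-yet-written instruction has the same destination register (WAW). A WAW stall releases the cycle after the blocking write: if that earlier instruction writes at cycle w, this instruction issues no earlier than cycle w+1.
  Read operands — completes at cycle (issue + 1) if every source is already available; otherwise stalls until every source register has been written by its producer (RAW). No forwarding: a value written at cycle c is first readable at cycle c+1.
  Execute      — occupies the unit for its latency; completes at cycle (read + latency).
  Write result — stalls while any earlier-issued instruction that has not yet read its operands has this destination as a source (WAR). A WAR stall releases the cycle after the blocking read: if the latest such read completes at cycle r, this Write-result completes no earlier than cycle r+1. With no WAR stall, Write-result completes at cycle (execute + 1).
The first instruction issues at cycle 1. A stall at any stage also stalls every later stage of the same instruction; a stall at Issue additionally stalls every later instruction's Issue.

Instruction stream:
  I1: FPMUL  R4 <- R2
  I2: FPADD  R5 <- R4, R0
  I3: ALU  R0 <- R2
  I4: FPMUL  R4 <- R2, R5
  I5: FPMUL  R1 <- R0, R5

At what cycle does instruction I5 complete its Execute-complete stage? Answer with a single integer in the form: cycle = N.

cycle = 27

I1  is:1  ro:2  ex:7  wr:8
I2  is:2  ro:9  ex:12  wr:13  — RAW R4: wait I1 write@8
I3  is:3  ro:4  ex:5  wr:10  — WAR R0: wait I2 read@9
I4  is:9  ro:14  ex:19  wr:20  — struct: FPMUL busy until I1 writes@8, RAW R5: wait I2 write@13
I5  is:21  ro:22  ex:27  wr:28  — struct: FPMUL busy until I4 writes@20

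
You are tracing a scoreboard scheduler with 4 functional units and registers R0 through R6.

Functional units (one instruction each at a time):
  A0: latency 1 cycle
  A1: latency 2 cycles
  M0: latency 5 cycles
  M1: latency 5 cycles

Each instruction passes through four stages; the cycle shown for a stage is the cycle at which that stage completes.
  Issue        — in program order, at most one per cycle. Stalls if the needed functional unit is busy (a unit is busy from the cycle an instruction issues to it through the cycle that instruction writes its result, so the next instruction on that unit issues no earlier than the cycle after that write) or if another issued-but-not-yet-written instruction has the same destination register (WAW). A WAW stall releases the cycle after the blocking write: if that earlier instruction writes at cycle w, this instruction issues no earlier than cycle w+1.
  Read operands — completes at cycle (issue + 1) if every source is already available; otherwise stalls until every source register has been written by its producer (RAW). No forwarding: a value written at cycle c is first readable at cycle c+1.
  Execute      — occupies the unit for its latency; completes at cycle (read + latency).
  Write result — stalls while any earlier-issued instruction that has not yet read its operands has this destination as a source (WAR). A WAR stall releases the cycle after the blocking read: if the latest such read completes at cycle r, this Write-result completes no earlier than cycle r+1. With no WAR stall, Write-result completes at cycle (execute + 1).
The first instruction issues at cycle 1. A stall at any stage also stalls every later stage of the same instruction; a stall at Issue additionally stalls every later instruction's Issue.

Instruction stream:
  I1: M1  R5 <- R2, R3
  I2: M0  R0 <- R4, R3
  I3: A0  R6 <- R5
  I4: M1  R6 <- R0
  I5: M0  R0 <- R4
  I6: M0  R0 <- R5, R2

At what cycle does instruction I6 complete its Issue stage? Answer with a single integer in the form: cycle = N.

cycle = 21

c1: I1→M1
c2: I1 RO; I2→M0
c3: I2 RO; I3→A0
c7: I1 EX
c8: I1 WR R5; I2 EX
c9: I2 WR R0; I3 RO
c10: I3 EX
c11: I3 WR R6
c12: I4→M1
c13: I4 RO; I5→M0
c14: I5 RO
c18: I4 EX
c19: I4 WR R6; I5 EX
c20: I5 WR R0
c21: I6→M0
c22: I6 RO
c27: I6 EX
c28: I6 WR R0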